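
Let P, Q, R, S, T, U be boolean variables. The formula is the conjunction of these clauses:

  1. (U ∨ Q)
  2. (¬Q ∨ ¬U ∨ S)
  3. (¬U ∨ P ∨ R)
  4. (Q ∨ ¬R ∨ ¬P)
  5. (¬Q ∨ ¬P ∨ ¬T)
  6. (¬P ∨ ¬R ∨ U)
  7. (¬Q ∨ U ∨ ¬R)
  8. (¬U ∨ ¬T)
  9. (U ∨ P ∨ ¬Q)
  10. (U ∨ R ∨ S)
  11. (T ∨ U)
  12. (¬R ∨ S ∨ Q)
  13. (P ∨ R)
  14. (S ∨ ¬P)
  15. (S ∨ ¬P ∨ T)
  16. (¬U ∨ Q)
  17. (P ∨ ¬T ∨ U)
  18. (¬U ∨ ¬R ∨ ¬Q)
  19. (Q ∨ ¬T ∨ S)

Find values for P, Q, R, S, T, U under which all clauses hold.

S occurs only positively in the remaining clauses — set S = True.
Branch on P: take P = True.
The remaining clauses are satisfied by Q = True, R = False, T = False, U = True.

P = True  Q = True  R = False  S = True  T = False  U = True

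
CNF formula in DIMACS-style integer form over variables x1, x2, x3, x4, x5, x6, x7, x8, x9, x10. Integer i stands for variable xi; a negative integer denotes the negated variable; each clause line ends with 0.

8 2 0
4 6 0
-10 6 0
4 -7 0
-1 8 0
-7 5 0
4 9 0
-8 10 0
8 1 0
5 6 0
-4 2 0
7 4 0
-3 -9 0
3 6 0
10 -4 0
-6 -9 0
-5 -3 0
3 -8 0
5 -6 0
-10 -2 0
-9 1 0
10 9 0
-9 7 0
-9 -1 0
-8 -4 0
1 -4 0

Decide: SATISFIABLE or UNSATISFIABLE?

UNSATISFIABLE

x4 = True:
  propagation gives x2=True, x10=True; an empty clause results — contradiction.
x4 = False:
  propagation gives x6=True, x7=False; an empty clause results — contradiction.
Every branch closes, so no satisfying assignment exists.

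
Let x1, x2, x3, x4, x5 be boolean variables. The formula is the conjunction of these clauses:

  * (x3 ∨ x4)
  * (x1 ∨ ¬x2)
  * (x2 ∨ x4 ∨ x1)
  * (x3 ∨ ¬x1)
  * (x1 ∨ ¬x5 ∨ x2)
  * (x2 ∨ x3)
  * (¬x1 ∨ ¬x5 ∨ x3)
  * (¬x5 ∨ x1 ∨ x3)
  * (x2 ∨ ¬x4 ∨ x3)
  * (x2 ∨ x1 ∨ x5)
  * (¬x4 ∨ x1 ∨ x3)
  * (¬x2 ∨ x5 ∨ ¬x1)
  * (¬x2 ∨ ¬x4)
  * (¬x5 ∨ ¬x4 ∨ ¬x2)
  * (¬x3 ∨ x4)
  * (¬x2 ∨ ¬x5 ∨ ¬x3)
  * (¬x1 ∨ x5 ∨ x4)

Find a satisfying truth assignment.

x1 = True, x2 = False, x3 = True, x4 = True, x5 = True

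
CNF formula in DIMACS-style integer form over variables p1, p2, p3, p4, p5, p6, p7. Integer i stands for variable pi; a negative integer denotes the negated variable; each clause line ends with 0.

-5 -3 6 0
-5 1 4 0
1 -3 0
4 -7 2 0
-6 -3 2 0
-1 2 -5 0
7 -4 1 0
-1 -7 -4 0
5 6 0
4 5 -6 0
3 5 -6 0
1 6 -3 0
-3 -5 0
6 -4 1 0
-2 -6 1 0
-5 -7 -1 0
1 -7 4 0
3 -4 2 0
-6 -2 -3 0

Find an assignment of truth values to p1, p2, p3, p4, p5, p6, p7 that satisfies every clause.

Set p1 = True and propagate.
Set p2 = True and propagate.
The remaining clauses are satisfied by p3 = False, p4 = True, p5 = True, p6 = True, p7 = False.
Check each clause:
  1. (p6 | ~p3 | ~p5) — ~p3 is true.
  2. (p4 | p1 | ~p5) — p1 is true.
  3. (p1 | ~p3) — p1 is true.
  4. (p4 | ~p7 | p2) — ~p7 is true.
  5. (~p6 | ~p3 | p2) — p2 is true.
  6. (~p5 | ~p1 | p2) — p2 is true.
  7. (p1 | ~p4 | p7) — p1 is true.
  8. (~p4 | ~p1 | ~p7) — ~p7 is true.
  9. (p6 | p5) — p5 is true.
  10. (p5 | p4 | ~p6) — p4 is true.
  11. (p5 | p3 | ~p6) — p5 is true.
  12. (p1 | p6 | ~p3) — p1 is true.
  13. (~p3 | ~p5) — ~p3 is true.
  14. (p6 | ~p4 | p1) — p1 is true.
  15. (p1 | ~p2 | ~p6) — p1 is true.
  16. (~p5 | ~p7 | ~p1) — ~p7 is true.
  17. (p4 | ~p7 | p1) — p1 is true.
  18. (~p4 | p2 | p3) — p2 is true.
  19. (~p3 | ~p6 | ~p2) — ~p3 is true.

p1=True, p2=True, p3=False, p4=True, p5=True, p6=True, p7=False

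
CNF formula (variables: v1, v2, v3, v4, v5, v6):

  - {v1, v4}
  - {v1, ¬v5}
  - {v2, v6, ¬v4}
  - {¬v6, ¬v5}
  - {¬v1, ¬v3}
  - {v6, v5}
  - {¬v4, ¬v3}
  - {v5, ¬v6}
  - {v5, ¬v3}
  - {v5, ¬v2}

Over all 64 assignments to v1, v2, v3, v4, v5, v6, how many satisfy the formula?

3

The models are:
  v1=T v2=F v3=F v4=F v5=T v6=F
  v1=T v2=T v3=F v4=F v5=T v6=F
  v1=T v2=T v3=F v4=T v5=T v6=F
Count: 3.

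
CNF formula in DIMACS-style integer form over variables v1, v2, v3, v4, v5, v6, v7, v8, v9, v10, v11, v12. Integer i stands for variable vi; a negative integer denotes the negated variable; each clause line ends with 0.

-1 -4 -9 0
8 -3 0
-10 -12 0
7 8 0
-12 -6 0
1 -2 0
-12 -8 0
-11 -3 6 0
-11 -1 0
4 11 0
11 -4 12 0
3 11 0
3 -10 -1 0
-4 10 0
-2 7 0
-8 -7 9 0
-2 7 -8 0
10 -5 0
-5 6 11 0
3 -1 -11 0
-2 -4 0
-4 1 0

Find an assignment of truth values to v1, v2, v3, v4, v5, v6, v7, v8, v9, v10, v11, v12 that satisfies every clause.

v2 occurs only negated in the remaining clauses — set v2 = False.
v5 occurs only negated in the remaining clauses — set v5 = False.
Branch on v1: take v1 = False.
  then v4 is forced to False.
  then v11 is forced to True.
The remaining clauses are satisfied by v3 = False, v6 = True, v7 = True, v8 = True, v9 = True, v10 = True, v12 = False.
Check each clause:
  1. (~v1 \/ ~v9 \/ ~v4) — ~v4 is true.
  2. (v8 \/ ~v3) — v8 is true.
  3. (~v10 \/ ~v12) — ~v12 is true.
  4. (v7 \/ v8) — v8 is true.
  5. (~v6 \/ ~v12) — ~v12 is true.
  6. (v1 \/ ~v2) — ~v2 is true.
  7. (~v12 \/ ~v8) — ~v12 is true.
  8. (~v11 \/ ~v3 \/ v6) — ~v3 is true.
  9. (~v1 \/ ~v11) — ~v1 is true.
  10. (v4 \/ v11) — v11 is true.
  11. (v12 \/ v11 \/ ~v4) — v11 is true.
  12. (v11 \/ v3) — v11 is true.
  13. (~v1 \/ ~v10 \/ v3) — ~v1 is true.
  14. (~v4 \/ v10) — v10 is true.
  15. (~v2 \/ v7) — ~v2 is true.
  16. (~v8 \/ ~v7 \/ v9) — v9 is true.
  17. (v7 \/ ~v2 \/ ~v8) — ~v2 is true.
  18. (~v5 \/ v10) — v10 is true.
  19. (v6 \/ ~v5 \/ v11) — v11 is true.
  20. (v3 \/ ~v1 \/ ~v11) — ~v1 is true.
  21. (~v2 \/ ~v4) — ~v4 is true.
  22. (v1 \/ ~v4) — ~v4 is true.

v1=0, v2=0, v3=0, v4=0, v5=0, v6=1, v7=1, v8=1, v9=1, v10=1, v11=1, v12=0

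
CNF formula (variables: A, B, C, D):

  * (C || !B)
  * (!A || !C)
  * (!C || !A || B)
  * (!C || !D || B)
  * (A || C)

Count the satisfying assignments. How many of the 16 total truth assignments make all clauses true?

The models are:
  A=0 B=0 C=1 D=0
  A=0 B=1 C=1 D=0
  A=0 B=1 C=1 D=1
  A=1 B=0 C=0 D=0
  A=1 B=0 C=0 D=1
That's 5 in total.

5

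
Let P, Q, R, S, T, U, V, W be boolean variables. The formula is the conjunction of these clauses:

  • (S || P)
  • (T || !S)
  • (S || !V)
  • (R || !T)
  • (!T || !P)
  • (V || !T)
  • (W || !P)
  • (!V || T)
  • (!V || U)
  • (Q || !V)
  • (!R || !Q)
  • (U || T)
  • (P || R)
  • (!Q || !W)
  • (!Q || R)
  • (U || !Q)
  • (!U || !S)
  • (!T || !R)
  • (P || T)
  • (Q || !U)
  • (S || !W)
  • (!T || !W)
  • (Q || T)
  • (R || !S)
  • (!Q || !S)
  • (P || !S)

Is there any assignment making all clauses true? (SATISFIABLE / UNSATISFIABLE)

T = True:
  propagation gives R=True; an empty clause results — contradiction.
T = False:
  propagation gives S=False, P=True, V=False, W=True; an empty clause results — contradiction.
Every branch closes, so no satisfying assignment exists.

UNSATISFIABLE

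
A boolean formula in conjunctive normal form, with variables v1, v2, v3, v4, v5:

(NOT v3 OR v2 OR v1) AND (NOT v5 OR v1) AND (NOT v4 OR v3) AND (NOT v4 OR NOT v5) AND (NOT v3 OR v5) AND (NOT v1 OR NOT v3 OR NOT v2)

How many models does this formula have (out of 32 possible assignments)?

7

The models are:
  v1=F v2=F v3=F v4=F v5=F
  v1=F v2=T v3=F v4=F v5=F
  v1=T v2=F v3=F v4=F v5=F
  v1=T v2=F v3=F v4=F v5=T
  v1=T v2=F v3=T v4=F v5=T
  v1=T v2=T v3=F v4=F v5=F
  v1=T v2=T v3=F v4=F v5=T
Count: 7.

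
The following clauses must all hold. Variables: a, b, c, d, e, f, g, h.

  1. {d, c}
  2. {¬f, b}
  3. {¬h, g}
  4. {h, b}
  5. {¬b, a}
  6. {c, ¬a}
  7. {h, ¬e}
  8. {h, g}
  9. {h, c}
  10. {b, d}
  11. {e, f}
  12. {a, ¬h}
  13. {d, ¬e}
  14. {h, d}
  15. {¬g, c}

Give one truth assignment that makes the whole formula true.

a=True, b=True, c=True, d=True, e=True, f=False, g=True, h=True

Check each clause:
  1. {d, c} — c is true.
  2. {¬f, b} — b is true.
  3. {g, ¬h} — g is true.
  4. {h, b} — h is true.
  5. {a, ¬b} — a is true.
  6. {c, ¬a} — c is true.
  7. {h, ¬e} — h is true.
  8. {g, h} — h is true.
  9. {h, c} — h is true.
  10. {b, d} — b is true.
  11. {e, f} — e is true.
  12. {a, ¬h} — a is true.
  13. {d, ¬e} — d is true.
  14. {h, d} — h is true.
  15. {¬g, c} — c is true.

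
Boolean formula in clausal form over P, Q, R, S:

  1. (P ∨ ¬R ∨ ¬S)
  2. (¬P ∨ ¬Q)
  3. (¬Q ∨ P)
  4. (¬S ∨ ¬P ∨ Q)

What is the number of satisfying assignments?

5

The models are:
  P=F Q=F R=F S=F
  P=F Q=F R=F S=T
  P=F Q=F R=T S=F
  P=T Q=F R=F S=F
  P=T Q=F R=T S=F
That's 5 in total.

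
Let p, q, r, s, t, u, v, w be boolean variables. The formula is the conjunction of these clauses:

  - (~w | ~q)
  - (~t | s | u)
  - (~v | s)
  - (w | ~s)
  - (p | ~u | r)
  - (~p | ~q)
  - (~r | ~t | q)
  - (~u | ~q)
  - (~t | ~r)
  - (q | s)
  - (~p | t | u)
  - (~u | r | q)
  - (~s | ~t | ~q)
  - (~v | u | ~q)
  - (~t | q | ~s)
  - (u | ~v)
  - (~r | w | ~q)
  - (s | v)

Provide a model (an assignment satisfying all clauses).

p=False  q=False  r=True  s=True  t=False  u=True  v=False  w=True

Check each clause:
  1. (~w | ~q) — ~q is true.
  2. (~t | s | u) — ~t is true.
  3. (~v | s) — ~v is true.
  4. (w | ~s) — w is true.
  5. (~u | r | p) — r is true.
  6. (~p | ~q) — ~p is true.
  7. (~t | ~r | q) — ~t is true.
  8. (~u | ~q) — ~q is true.
  9. (~r | ~t) — ~t is true.
  10. (q | s) — s is true.
  11. (u | t | ~p) — ~p is true.
  12. (r | ~u | q) — r is true.
  13. (~s | ~q | ~t) — ~t is true.
  14. (u | ~q | ~v) — ~v is true.
  15. (~t | ~s | q) — ~t is true.
  16. (~v | u) — ~v is true.
  17. (~q | w | ~r) — w is true.
  18. (v | s) — s is true.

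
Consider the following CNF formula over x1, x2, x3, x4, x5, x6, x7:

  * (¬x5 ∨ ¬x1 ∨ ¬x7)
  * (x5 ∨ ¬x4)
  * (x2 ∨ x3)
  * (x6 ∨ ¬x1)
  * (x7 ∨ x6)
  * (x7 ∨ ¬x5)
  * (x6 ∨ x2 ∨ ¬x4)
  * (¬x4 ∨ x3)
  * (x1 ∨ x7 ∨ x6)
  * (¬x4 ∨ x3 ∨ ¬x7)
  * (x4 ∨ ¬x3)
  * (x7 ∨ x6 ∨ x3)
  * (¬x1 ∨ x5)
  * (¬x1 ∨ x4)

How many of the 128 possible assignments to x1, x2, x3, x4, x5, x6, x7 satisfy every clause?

8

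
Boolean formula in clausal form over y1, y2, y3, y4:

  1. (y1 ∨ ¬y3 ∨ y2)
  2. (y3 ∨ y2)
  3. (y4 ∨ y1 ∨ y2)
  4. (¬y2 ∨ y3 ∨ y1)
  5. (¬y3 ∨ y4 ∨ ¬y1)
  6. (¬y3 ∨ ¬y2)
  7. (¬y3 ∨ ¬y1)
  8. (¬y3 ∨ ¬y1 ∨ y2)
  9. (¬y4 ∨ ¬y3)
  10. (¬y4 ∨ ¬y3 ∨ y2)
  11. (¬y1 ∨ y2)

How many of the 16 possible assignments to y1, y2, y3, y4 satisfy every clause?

The models are:
  y1=T y2=T y3=F y4=F
  y1=T y2=T y3=F y4=T
Count: 2.

2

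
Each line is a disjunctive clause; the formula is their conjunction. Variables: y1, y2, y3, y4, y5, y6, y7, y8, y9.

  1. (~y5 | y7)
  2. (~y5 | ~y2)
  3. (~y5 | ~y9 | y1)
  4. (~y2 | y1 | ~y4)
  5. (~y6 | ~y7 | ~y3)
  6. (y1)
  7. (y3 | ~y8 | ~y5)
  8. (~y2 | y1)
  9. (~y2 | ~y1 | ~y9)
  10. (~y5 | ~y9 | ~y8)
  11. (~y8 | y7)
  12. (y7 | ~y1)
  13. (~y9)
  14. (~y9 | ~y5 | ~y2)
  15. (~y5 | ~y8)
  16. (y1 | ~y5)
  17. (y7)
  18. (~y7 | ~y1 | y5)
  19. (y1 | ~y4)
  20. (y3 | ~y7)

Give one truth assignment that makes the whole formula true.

The clause (y1) is unit: y1 must be True.
(y7) is a unit clause, so y7 = True.
The clause (~y9) is unit: y9 must be False.
Unit propagation: (y5) forces y5 = True.
The clause (~y2) is unit: y2 must be False.
The clause (~y8) is unit: y8 must be False.
(y3) is a unit clause, so y3 = True.
The clause (~y6) is unit: y6 must be False.
y4 is now unconstrained; take y4 = False.
Every clause has at least one true literal under this assignment.

y1=1  y2=0  y3=1  y4=0  y5=1  y6=0  y7=1  y8=0  y9=0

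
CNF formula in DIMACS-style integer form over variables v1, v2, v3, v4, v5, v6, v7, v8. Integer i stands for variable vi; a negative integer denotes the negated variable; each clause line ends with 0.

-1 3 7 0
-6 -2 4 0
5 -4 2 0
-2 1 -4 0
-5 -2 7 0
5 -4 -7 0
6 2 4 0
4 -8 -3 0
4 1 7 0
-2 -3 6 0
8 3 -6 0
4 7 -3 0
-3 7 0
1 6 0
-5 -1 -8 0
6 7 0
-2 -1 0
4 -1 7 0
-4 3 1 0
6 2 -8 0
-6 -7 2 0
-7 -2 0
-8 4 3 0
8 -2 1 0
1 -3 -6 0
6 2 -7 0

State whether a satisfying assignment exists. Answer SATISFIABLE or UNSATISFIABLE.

UNSATISFIABLE

v2 = True:
  propagation gives v1=False, v4=False, v6=False; an empty clause results — contradiction.
v2 = False:
  v4 = True:
    v6 = True:
      propagation gives v7=False, v3=False, v1=False; contradiction.
    v6 = False:
      propagation gives v1=True, v8=False, v7=True; contradiction.
  v4 = False:
    propagation gives v6=True, v7=False, v1=True; an empty clause results — contradiction.
Every branch closes, so no satisfying assignment exists.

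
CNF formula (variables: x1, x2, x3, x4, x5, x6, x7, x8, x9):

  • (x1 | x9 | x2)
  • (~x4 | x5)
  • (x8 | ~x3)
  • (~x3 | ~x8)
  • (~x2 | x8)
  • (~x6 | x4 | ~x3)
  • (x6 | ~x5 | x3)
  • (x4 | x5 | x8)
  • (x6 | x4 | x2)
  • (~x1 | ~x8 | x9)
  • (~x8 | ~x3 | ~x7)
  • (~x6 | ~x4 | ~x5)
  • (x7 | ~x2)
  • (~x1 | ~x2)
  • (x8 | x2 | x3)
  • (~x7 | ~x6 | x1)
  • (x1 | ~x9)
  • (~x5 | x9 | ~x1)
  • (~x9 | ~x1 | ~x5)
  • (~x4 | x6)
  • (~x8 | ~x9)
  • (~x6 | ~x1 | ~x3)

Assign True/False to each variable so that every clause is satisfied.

x1=False, x2=True, x3=False, x4=False, x5=False, x6=False, x7=True, x8=True, x9=False

Set x1 = False and propagate.
  then x9 is forced to False.
  then x2 is forced to True.
  then x8 is forced to True.
  then x3 is forced to False.
  then x7 is forced to True.
  then x6 is forced to False.
  then x5 is forced to False.
  then x4 is forced to False.
Every clause has at least one true literal under this assignment.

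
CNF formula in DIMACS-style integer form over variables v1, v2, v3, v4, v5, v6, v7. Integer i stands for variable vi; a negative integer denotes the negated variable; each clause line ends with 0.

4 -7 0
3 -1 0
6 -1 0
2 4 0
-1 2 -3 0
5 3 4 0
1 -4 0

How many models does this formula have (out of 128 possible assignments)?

12

Split on v1, then v4.
  v1=T, v4=T: remaining (v2,v3,v5,v6,v7) ∈ {(T,T,F,T,F); (T,T,F,T,T); (T,T,T,T,F); (T,T,T,T,T)} — 4.
  v1=T, v4=F: remaining (v2,v3,v5,v6,v7) ∈ {(T,T,F,T,F); (T,T,T,T,F)} — 2.
  v1=F, v4=T: a clause becomes empty — 0.
  v1=F, v4=F: v6 free; 3 ways for (v2,v3,v5,v7) × 2^1 = 6.
Total: 4 + 2 + 0 + 6 = 12.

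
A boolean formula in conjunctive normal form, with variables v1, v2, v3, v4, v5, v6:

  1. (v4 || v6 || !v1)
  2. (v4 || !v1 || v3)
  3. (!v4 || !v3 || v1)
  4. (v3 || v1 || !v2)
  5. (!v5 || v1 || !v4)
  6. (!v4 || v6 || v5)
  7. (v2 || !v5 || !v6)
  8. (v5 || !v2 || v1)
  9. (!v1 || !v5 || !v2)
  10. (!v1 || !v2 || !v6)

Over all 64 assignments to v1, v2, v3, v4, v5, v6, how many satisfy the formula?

Case analysis on v1 and v2:
  v1=T, v2=T: a clause becomes empty — 0.
  v1=T, v2=F: 5 of the 16 assignments to (v3,v4,v5,v6) work.
  v1=F, v2=T: remaining (v3,v4,v5,v6) ∈ {(T,F,T,F); (T,F,T,T)} — 2.
  v1=F, v2=F: 7 of the 16 assignments to (v3,v4,v5,v6) work.
Total: 0 + 5 + 2 + 7 = 14.

14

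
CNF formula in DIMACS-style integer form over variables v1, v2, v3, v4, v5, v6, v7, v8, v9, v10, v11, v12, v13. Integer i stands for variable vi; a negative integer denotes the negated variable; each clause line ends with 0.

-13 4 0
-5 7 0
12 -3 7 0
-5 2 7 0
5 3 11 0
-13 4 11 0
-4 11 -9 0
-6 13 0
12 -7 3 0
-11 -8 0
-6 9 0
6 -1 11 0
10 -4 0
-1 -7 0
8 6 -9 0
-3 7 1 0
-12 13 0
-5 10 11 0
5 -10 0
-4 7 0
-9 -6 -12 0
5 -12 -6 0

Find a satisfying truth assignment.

Pure literal: v2 appears only positively; assign v2 = True.
Branch on v1: take v1 = False.
Branch on v3: take v3 = True.
  then v7 is forced to True.
Set v4 = False and propagate.
  then v13 is forced to False.
  then v6 is forced to False.
  then v12 is forced to False.
For the remaining variables, v5 = True, v8 = False, v9 = False, v10 = True, v11 = False works.
Check each clause:
  1. {v4, ¬v13} — ¬v13 is true.
  2. {v7, ¬v5} — v7 is true.
  3. {v7, v12, ¬v3} — v7 is true.
  4. {¬v5, v7, v2} — v2 is true.
  5. {v3, v11, v5} — v3 is true.
  6. {v11, ¬v13, v4} — ¬v13 is true.
  7. {¬v9, v11, ¬v4} — ¬v4 is true.
  8. {¬v6, v13} — ¬v6 is true.
  9. {v3, v12, ¬v7} — v3 is true.
  10. {¬v11, ¬v8} — ¬v8 is true.
  11. {¬v6, v9} — ¬v6 is true.
  12. {¬v1, v6, v11} — ¬v1 is true.
  13. {¬v4, v10} — v10 is true.
  14. {¬v7, ¬v1} — ¬v1 is true.
  15. {v6, ¬v9, v8} — ¬v9 is true.
  16. {v1, ¬v3, v7} — v7 is true.
  17. {¬v12, v13} — ¬v12 is true.
  18. {¬v5, v10, v11} — v10 is true.
  19. {v5, ¬v10} — v5 is true.
  20. {¬v4, v7} — ¬v4 is true.
  21. {¬v9, ¬v6, ¬v12} — ¬v6 is true.
  22. {¬v6, v5, ¬v12} — ¬v6 is true.

v1=False  v2=True  v3=True  v4=False  v5=True  v6=False  v7=True  v8=False  v9=False  v10=True  v11=False  v12=False  v13=False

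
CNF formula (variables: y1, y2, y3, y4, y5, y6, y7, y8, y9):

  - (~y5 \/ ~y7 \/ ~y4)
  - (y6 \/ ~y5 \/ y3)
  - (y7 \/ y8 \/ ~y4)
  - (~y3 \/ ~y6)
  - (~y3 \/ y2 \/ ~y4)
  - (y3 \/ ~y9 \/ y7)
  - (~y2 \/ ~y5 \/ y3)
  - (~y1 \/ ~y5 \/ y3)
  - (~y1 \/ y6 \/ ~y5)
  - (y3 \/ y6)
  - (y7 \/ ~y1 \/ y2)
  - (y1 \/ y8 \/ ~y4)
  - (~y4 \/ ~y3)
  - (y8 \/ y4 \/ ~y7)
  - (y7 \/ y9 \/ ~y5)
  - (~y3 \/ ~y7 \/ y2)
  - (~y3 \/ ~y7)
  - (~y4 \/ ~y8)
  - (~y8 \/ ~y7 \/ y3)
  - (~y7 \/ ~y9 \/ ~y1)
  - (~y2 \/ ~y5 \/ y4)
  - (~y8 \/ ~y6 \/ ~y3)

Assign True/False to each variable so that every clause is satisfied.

y5 occurs only negated in the remaining clauses — set y5 = False.
Branch on y1: take y1 = True.
Set y2 = True and propagate.
For the remaining variables, y3 = True, y4 = False, y6 = False, y7 = False, y8 = True, y9 = False works.

y1 = True, y2 = True, y3 = True, y4 = False, y5 = False, y6 = False, y7 = False, y8 = True, y9 = False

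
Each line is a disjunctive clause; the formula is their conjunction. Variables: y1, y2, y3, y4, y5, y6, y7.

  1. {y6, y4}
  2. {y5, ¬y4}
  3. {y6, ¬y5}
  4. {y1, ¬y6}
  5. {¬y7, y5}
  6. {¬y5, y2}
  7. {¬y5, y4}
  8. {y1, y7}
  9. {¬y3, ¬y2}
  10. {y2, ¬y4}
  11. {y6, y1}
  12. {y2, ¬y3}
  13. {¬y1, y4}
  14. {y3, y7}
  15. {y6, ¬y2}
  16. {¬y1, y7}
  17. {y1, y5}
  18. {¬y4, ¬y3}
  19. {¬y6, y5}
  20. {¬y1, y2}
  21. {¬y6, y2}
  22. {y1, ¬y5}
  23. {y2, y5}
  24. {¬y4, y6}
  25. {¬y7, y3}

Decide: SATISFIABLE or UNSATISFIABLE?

UNSATISFIABLE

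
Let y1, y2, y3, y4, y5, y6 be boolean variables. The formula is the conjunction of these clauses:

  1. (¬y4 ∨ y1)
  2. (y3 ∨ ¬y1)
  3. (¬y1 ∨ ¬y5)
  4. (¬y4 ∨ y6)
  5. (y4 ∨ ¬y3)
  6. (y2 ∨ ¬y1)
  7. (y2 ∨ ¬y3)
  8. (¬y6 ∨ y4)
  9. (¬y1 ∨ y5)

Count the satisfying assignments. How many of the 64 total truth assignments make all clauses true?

The models are:
  y1=F y2=F y3=F y4=F y5=F y6=F
  y1=F y2=F y3=F y4=F y5=T y6=F
  y1=F y2=T y3=F y4=F y5=F y6=F
  y1=F y2=T y3=F y4=F y5=T y6=F
That's 4 in total.

4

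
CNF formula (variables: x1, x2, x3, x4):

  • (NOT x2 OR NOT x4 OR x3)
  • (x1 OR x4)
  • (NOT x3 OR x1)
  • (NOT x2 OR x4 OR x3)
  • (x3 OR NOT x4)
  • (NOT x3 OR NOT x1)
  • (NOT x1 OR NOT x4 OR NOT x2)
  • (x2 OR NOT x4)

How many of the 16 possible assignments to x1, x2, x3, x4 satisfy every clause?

1

Satisfying assignments:
  x1=T x2=F x3=F x4=F
That's 1 in total.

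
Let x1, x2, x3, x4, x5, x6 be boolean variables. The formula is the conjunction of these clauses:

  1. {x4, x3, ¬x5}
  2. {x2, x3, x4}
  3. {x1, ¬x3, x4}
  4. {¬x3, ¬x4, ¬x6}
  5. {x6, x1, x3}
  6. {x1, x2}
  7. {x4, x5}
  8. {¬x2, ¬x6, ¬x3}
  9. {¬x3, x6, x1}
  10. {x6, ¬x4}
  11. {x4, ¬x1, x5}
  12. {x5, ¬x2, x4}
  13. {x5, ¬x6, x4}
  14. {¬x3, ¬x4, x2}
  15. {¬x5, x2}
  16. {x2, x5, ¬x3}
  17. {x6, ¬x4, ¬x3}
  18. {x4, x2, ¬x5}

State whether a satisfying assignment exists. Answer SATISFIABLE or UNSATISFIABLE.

Set x1 = True and propagate.
For the remaining variables, x2 = False, x3 = False, x4 = True, x5 = False, x6 = True works.
Every clause has at least one true literal under this assignment.
So x1 = T  x2 = F  x3 = F  x4 = T  x5 = F  x6 = T is a satisfying assignment.

SATISFIABLE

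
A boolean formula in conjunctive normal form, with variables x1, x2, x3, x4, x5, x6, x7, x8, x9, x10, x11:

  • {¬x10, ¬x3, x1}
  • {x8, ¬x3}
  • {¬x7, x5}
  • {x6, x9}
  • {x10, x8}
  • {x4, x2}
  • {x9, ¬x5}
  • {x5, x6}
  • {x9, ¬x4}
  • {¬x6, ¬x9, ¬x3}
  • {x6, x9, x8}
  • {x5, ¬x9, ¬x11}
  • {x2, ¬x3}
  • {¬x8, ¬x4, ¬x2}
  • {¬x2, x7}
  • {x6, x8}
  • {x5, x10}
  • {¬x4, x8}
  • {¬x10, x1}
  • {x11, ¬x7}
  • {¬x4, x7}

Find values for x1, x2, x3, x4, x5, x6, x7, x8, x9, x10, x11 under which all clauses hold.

Pure literal: x1 appears only positively; assign x1 = True.
Pure literal: x3 appears only negated; assign x3 = False.
Set x2 = True and propagate.
  then x7 is forced to True.
  then x5 is forced to True.
  then x9 is forced to True.
  then x11 is forced to True.
Set x4 = False and propagate.
The remaining clauses are satisfied by x6 = False, x8 = True, x10 = False.
Every clause has at least one true literal under this assignment.

x1=1, x2=1, x3=0, x4=0, x5=1, x6=0, x7=1, x8=1, x9=1, x10=0, x11=1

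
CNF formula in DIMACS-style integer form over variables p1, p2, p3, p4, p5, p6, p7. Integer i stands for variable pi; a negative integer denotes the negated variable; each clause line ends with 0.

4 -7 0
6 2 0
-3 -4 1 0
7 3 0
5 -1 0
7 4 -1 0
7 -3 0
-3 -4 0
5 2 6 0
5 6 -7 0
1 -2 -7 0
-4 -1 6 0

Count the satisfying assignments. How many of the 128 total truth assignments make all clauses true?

4

The models are:
  p1=0 p2=0 p3=0 p4=1 p5=0 p6=1 p7=1
  p1=0 p2=0 p3=0 p4=1 p5=1 p6=1 p7=1
  p1=1 p2=0 p3=0 p4=1 p5=1 p6=1 p7=1
  p1=1 p2=1 p3=0 p4=1 p5=1 p6=1 p7=1
That's 4 in total.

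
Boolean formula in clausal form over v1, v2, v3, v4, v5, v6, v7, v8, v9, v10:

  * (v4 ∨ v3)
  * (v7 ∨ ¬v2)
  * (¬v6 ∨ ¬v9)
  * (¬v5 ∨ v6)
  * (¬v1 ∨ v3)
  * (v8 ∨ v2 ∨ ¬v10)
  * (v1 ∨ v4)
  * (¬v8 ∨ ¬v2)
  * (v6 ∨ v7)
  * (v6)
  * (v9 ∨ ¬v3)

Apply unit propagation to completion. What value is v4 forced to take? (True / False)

(v6) stands alone — v6 = True.
From (¬v6 ∨ ¬v9) and v6 = True: v9 = False.
(v9 ∨ ¬v3) with v9 = False leaves only ¬v3, so v3 = False.
(v3 ∨ v4): since v3 = False, the clause reduces to (v4). v4 = True.

True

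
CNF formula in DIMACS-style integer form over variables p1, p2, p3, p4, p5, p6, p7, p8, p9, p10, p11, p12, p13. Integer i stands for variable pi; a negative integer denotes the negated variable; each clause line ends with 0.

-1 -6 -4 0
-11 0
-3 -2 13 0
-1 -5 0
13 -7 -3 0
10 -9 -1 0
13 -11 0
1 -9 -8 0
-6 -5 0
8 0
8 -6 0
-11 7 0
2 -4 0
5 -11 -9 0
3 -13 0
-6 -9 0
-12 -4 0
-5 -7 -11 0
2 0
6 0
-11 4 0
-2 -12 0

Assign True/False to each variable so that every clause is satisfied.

The clause (~p11) is unit: p11 must be False.
Unit propagation: (p8) forces p8 = True.
Unit propagation: (p2) forces p2 = True.
(p6) is a unit clause, so p6 = True.
Unit propagation: (~p5) forces p5 = False.
The clause (~p9) is unit: p9 must be False.
The clause (~p12) is unit: p12 must be False.
p1 occurs only negated in the remaining clauses — set p1 = False.
Pure literal: p4 appears only negated; assign p4 = False.
Set p3 = False and propagate.
  then p13 is forced to False.
p7, p10 are now unconstrained; take p7 = True, p10 = False.
Check each clause:
  1. (~p6 | ~p4 | ~p1) — ~p4 is true.
  2. (~p11) — ~p11 is true.
  3. (~p2 | ~p3 | p13) — ~p3 is true.
  4. (~p1 | ~p5) — ~p5 is true.
  5. (~p3 | p13 | ~p7) — ~p3 is true.
  6. (p10 | ~p1 | ~p9) — ~p1 is true.
  7. (p13 | ~p11) — ~p11 is true.
  8. (p1 | ~p8 | ~p9) — ~p9 is true.
  9. (~p6 | ~p5) — ~p5 is true.
  10. (p8) — p8 is true.
  11. (p8 | ~p6) — p8 is true.
  12. (~p11 | p7) — ~p11 is true.
  13. (p2 | ~p4) — p2 is true.
  14. (p5 | ~p11 | ~p9) — ~p11 is true.
  15. (~p13 | p3) — ~p13 is true.
  16. (~p6 | ~p9) — ~p9 is true.
  17. (~p4 | ~p12) — ~p12 is true.
  18. (~p5 | ~p11 | ~p7) — ~p5 is true.
  19. (p2) — p2 is true.
  20. (p6) — p6 is true.
  21. (p4 | ~p11) — ~p11 is true.
  22. (~p12 | ~p2) — ~p12 is true.

p1=False, p2=True, p3=False, p4=False, p5=False, p6=True, p7=True, p8=True, p9=False, p10=False, p11=False, p12=False, p13=False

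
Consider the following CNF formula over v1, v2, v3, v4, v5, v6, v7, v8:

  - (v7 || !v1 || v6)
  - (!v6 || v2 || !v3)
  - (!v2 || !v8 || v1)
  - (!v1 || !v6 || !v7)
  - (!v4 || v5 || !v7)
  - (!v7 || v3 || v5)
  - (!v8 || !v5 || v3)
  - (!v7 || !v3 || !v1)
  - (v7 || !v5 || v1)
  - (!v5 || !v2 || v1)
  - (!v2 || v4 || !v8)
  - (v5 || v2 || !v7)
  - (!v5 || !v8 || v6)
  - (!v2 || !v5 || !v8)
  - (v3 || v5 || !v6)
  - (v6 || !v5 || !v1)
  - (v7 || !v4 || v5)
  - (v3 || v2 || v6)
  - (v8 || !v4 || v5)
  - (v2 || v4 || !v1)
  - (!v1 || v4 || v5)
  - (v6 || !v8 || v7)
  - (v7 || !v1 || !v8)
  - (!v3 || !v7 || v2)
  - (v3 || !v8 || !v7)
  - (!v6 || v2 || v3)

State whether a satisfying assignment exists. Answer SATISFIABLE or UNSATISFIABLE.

SATISFIABLE

Set v1 = False and propagate.
Set v2 = True and propagate.
  then v8 is forced to False.
  then v5 is forced to False.
  then v4 is forced to False.
Branch on v3: take v3 = False.
  then v7 is forced to False.
  then v6 is forced to False.
Every clause has at least one true literal under this assignment.
So v1 = False, v2 = True, v3 = False, v4 = False, v5 = False, v6 = False, v7 = False, v8 = False is a satisfying assignment.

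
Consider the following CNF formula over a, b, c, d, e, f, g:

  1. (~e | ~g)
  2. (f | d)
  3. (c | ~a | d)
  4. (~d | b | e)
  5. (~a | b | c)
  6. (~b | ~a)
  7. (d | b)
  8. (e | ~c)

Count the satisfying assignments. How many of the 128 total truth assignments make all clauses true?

Case analysis on b and d:
  b=T, d=T: f free; 4 ways for (a,c,e,g) × 2^1 = 8.
  b=T, d=F: remaining (a,c,e,f,g) ∈ {(F,F,F,T,F); (F,F,F,T,T); (F,F,T,T,F); (F,T,T,T,F)} — 4.
  b=F, d=T: f free; 3 ways for (a,c,e,g) × 2^1 = 6.
  b=F, d=F: a clause becomes empty — 0.
Total: 8 + 4 + 6 + 0 = 18.

18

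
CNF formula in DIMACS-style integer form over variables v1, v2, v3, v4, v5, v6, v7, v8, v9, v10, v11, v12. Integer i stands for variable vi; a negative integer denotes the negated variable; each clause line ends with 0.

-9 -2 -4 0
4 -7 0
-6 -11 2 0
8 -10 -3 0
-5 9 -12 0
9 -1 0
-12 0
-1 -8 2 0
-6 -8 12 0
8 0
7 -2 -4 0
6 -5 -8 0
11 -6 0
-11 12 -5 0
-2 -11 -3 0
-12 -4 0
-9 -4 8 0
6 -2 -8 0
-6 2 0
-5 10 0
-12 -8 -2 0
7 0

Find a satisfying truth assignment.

The clause (~v12) is unit: v12 must be False.
The clause (v8) is unit: v8 must be True.
(~v6) is a unit clause, so v6 = False.
Unit propagation: (~v5) forces v5 = False.
Unit propagation: (~v2) forces v2 = False.
(~v1) is a unit clause, so v1 = False.
Unit propagation: (v7) forces v7 = True.
(v4) is a unit clause, so v4 = True.
v3, v9, v10, v11 are now unconstrained; take v3 = False, v9 = True, v10 = False, v11 = True.
Every clause has at least one true literal under this assignment.

v1 = 0, v2 = 0, v3 = 0, v4 = 1, v5 = 0, v6 = 0, v7 = 1, v8 = 1, v9 = 1, v10 = 0, v11 = 1, v12 = 0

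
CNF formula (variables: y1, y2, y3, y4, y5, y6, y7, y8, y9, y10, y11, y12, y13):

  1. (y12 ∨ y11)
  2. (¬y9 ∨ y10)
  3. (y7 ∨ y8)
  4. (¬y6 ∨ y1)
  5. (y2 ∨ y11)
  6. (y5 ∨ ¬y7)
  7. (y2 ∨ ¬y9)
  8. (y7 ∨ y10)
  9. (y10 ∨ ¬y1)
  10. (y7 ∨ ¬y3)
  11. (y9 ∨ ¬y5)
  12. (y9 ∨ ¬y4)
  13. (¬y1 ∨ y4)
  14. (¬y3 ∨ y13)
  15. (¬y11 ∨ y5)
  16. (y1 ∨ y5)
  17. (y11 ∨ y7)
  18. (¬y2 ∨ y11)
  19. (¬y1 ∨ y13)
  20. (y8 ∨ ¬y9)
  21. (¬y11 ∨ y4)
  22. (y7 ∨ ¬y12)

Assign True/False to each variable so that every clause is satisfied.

y1=F, y2=T, y3=F, y4=T, y5=T, y6=F, y7=T, y8=T, y9=T, y10=T, y11=T, y12=T, y13=T

Check each clause:
  1. (y12 ∨ y11) — y11 is true.
  2. (¬y9 ∨ y10) — y10 is true.
  3. (y8 ∨ y7) — y8 is true.
  4. (y1 ∨ ¬y6) — ¬y6 is true.
  5. (y2 ∨ y11) — y2 is true.
  6. (y5 ∨ ¬y7) — y5 is true.
  7. (¬y9 ∨ y2) — y2 is true.
  8. (y10 ∨ y7) — y10 is true.
  9. (y10 ∨ ¬y1) — y10 is true.
  10. (¬y3 ∨ y7) — ¬y3 is true.
  11. (y9 ∨ ¬y5) — y9 is true.
  12. (¬y4 ∨ y9) — y9 is true.
  13. (¬y1 ∨ y4) — y4 is true.
  14. (y13 ∨ ¬y3) — ¬y3 is true.
  15. (¬y11 ∨ y5) — y5 is true.
  16. (y5 ∨ y1) — y5 is true.
  17. (y7 ∨ y11) — y11 is true.
  18. (y11 ∨ ¬y2) — y11 is true.
  19. (¬y1 ∨ y13) — y13 is true.
  20. (y8 ∨ ¬y9) — y8 is true.
  21. (¬y11 ∨ y4) — y4 is true.
  22. (y7 ∨ ¬y12) — y7 is true.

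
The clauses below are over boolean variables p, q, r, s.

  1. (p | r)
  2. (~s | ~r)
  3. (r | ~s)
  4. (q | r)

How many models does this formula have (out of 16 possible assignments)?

5

Satisfying assignments:
  p=0 q=0 r=1 s=0
  p=0 q=1 r=1 s=0
  p=1 q=0 r=1 s=0
  p=1 q=1 r=0 s=0
  p=1 q=1 r=1 s=0
Count: 5.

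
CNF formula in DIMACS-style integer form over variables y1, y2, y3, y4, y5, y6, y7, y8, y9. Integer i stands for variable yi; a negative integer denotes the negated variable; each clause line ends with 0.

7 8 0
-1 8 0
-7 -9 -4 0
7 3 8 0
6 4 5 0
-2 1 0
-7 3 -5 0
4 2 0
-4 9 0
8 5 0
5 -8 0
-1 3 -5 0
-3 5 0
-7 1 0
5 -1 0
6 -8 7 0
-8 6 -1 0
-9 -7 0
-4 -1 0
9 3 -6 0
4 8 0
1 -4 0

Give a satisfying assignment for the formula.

Branch on y1: take y1 = True.
  then y8 is forced to True.
  then y5 is forced to True.
  then y3 is forced to True.
  then y6 is forced to True.
  then y4 is forced to False.
  then y2 is forced to True.
The remaining clauses are satisfied by y7 = False, y9 = True.

y1=1, y2=1, y3=1, y4=0, y5=1, y6=1, y7=0, y8=1, y9=1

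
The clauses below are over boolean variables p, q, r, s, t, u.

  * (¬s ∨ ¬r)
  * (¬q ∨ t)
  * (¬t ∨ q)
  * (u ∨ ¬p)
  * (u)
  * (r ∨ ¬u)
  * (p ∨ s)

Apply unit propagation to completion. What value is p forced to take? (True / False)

(u) is a unit clause: u = True.
(r ∨ ¬u) with u = True leaves only r, so r = True.
(¬r ∨ ¬s): since r = True, the clause reduces to (¬s). s = False.
(p ∨ s) with s = False leaves only p, so p = True.

True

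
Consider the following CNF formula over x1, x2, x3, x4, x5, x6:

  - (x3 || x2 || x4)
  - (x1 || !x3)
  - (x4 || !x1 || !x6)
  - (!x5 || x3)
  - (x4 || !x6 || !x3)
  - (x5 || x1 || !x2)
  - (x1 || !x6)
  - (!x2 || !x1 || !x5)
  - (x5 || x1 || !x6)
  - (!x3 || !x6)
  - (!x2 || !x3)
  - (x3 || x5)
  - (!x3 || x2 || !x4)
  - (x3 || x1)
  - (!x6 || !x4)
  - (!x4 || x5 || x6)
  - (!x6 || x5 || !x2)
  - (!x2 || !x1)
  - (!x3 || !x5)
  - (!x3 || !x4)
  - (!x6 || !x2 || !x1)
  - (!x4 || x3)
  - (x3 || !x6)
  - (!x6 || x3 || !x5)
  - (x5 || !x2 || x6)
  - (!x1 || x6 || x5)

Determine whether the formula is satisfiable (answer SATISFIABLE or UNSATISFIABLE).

UNSATISFIABLE

x3 = True:
  propagation gives x1=True, x6=False, x2=False, x4=False; an empty clause results — contradiction.
x3 = False:
  propagation gives x5=False; an empty clause results — contradiction.
Every branch closes, so no satisfying assignment exists.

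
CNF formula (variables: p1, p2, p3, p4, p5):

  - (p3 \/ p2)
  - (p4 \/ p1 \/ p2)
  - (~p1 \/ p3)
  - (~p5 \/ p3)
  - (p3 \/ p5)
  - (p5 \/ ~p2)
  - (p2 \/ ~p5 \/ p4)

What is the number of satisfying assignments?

9

Case analysis on p2 and p3:
  p2=T, p3=T: remaining (p1,p4,p5) ∈ {(F,F,T); (F,T,T); (T,F,T); (T,T,T)} — 4.
  p2=T, p3=F: a clause becomes empty — 0.
  p2=F, p3=T: 5 of the 8 assignments to (p1,p4,p5) work.
  p2=F, p3=F: a clause becomes empty — 0.
Total: 4 + 0 + 5 + 0 = 9.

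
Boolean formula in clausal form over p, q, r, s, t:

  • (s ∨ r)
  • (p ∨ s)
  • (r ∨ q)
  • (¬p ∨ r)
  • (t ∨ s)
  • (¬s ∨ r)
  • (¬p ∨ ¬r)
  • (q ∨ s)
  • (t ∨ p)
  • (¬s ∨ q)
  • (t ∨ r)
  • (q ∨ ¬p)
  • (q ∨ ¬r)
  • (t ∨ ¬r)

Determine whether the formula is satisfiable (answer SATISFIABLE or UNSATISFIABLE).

q occurs only positively in the remaining clauses — set q = True.
Pure literal: t appears only positively; assign t = True.
Set p = False and propagate.
  then s is forced to True.
  then r is forced to True.
So p=F, q=T, r=T, s=T, t=T is a satisfying assignment.

SATISFIABLE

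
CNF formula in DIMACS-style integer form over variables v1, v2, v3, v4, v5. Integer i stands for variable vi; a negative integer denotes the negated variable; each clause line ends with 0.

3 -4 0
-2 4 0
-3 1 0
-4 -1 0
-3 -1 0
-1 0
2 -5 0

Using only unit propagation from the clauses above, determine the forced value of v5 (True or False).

False

(~v1) stands alone — v1 = False.
In (v1 | ~v3), v1 is now false; ~v3 must hold, so v3 = False.
(~v4 | v3) with v3 = False leaves only ~v4, so v4 = False.
(~v2 | v4): since v4 = False, the clause reduces to (~v2). v2 = False.
(~v5 | v2) with v2 = False leaves only ~v5, so v5 = False.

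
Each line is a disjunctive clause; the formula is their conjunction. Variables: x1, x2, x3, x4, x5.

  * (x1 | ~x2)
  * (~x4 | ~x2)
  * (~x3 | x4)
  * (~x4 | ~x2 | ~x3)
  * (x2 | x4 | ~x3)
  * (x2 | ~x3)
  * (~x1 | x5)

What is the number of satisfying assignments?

7

Satisfying assignments:
  x1=F x2=F x3=F x4=F x5=F
  x1=F x2=F x3=F x4=F x5=T
  x1=F x2=F x3=F x4=T x5=F
  x1=F x2=F x3=F x4=T x5=T
  x1=T x2=F x3=F x4=F x5=T
  x1=T x2=F x3=F x4=T x5=T
  x1=T x2=T x3=F x4=F x5=T
That's 7 in total.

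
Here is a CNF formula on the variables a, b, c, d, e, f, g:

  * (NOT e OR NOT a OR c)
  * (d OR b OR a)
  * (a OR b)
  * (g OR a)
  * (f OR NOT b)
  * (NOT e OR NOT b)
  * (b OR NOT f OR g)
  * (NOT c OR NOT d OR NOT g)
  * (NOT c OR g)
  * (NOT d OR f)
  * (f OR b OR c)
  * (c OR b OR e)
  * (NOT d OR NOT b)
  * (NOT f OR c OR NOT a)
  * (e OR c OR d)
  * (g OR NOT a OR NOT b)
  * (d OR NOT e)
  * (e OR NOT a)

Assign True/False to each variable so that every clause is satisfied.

a=F, b=T, c=T, d=F, e=F, f=T, g=T

Check each clause:
  1. (c OR NOT a OR NOT e) — c is true.
  2. (a OR d OR b) — b is true.
  3. (b OR a) — b is true.
  4. (g OR a) — g is true.
  5. (NOT b OR f) — f is true.
  6. (NOT e OR NOT b) — NOT e is true.
  7. (NOT f OR b OR g) — b is true.
  8. (NOT c OR NOT d OR NOT g) — NOT d is true.
  9. (NOT c OR g) — g is true.
  10. (NOT d OR f) — NOT d is true.
  11. (c OR f OR b) — b is true.
  12. (c OR e OR b) — b is true.
  13. (NOT d OR NOT b) — NOT d is true.
  14. (NOT a OR c OR NOT f) — c is true.
  15. (e OR c OR d) — c is true.
  16. (g OR NOT a OR NOT b) — g is true.
  17. (d OR NOT e) — NOT e is true.
  18. (NOT a OR e) — NOT a is true.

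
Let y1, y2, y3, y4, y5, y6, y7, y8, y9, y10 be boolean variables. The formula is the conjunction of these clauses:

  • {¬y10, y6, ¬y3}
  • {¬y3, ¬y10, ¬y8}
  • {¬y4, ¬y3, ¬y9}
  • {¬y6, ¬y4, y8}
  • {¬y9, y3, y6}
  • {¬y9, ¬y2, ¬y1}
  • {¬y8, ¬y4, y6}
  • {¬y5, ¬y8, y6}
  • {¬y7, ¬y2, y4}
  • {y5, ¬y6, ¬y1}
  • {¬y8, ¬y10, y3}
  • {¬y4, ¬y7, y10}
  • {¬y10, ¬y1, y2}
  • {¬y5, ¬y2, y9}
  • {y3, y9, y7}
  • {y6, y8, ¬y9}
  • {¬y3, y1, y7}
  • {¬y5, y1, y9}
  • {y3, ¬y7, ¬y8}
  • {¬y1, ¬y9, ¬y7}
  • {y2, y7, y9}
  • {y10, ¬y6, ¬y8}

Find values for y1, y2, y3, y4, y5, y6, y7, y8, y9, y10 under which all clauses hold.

y1 = T, y2 = F, y3 = F, y4 = F, y5 = F, y6 = F, y7 = T, y8 = F, y9 = F, y10 = F

Check each clause:
  1. {y6, ¬y3, ¬y10} — ¬y3 is true.
  2. {¬y10, ¬y8, ¬y3} — ¬y8 is true.
  3. {¬y4, ¬y3, ¬y9} — ¬y4 is true.
  4. {¬y4, y8, ¬y6} — ¬y6 is true.
  5. {¬y9, y3, y6} — ¬y9 is true.
  6. {¬y9, ¬y1, ¬y2} — ¬y9 is true.
  7. {y6, ¬y4, ¬y8} — ¬y8 is true.
  8. {¬y5, y6, ¬y8} — ¬y8 is true.
  9. {¬y7, ¬y2, y4} — ¬y2 is true.
  10. {¬y6, ¬y1, y5} — ¬y6 is true.
  11. {y3, ¬y8, ¬y10} — ¬y8 is true.
  12. {¬y4, y10, ¬y7} — ¬y4 is true.
  13. {¬y10, y2, ¬y1} — ¬y10 is true.
  14. {¬y2, ¬y5, y9} — ¬y5 is true.
  15. {y3, y9, y7} — y7 is true.
  16. {¬y9, y8, y6} — ¬y9 is true.
  17. {¬y3, y1, y7} — y1 is true.
  18. {¬y5, y1, y9} — y1 is true.
  19. {¬y8, y3, ¬y7} — ¬y8 is true.
  20. {¬y7, ¬y9, ¬y1} — ¬y9 is true.
  21. {y2, y9, y7} — y7 is true.
  22. {y10, ¬y6, ¬y8} — ¬y8 is true.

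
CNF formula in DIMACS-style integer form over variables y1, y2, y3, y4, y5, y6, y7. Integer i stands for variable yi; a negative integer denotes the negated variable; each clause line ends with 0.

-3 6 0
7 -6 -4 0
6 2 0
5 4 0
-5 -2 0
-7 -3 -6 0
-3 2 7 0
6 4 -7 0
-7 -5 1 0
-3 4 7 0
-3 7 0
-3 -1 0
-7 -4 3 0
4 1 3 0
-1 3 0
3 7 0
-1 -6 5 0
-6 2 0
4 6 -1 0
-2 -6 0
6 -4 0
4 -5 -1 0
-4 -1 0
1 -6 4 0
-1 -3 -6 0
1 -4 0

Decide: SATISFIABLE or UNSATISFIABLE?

UNSATISFIABLE

y4 = True:
  propagation gives y6=True, y7=True, y3=False; an empty clause results — contradiction.
y4 = False:
  propagation gives y5=True, y2=False, y6=True; an empty clause results — contradiction.
Every branch closes, so no satisfying assignment exists.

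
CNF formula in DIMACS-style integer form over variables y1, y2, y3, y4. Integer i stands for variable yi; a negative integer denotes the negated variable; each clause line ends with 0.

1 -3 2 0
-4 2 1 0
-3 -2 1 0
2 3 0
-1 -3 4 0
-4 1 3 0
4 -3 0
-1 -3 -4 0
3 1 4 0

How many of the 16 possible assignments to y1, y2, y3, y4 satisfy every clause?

2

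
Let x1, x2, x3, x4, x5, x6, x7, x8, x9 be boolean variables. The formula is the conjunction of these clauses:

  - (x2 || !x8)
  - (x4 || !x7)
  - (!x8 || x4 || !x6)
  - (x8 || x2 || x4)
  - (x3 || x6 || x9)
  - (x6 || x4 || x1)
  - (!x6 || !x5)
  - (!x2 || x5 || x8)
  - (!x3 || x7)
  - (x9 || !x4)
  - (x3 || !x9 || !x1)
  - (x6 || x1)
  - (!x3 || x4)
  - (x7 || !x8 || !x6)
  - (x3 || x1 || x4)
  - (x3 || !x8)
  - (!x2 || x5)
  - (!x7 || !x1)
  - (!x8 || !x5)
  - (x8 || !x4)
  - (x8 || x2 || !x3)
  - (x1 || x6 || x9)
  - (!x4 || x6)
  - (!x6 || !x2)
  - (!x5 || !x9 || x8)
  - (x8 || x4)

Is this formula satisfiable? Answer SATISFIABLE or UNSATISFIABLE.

UNSATISFIABLE

x8 = True:
  propagation gives x2=True, x3=True, x7=True, x4=True; an empty clause results — contradiction.
x8 = False:
  propagation gives x4=False; an empty clause results — contradiction.
Every branch closes, so no satisfying assignment exists.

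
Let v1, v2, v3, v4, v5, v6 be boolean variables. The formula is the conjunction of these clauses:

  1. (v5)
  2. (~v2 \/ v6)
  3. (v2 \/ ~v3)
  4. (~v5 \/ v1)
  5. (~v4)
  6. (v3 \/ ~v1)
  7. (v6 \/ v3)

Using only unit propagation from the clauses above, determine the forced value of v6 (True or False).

Unit clause (v5) sets v5 = True.
From (~v5 \/ v1) and v5 = True: v1 = True.
(~v4) stands alone — v4 = False.
(v3 \/ ~v1): since v1 = True, the clause reduces to (v3). v3 = True.
In (v2 \/ ~v3), ~v3 is now false; v2 must hold, so v2 = True.
In (v6 \/ ~v2), ~v2 is now false; v6 must hold, so v6 = True.

True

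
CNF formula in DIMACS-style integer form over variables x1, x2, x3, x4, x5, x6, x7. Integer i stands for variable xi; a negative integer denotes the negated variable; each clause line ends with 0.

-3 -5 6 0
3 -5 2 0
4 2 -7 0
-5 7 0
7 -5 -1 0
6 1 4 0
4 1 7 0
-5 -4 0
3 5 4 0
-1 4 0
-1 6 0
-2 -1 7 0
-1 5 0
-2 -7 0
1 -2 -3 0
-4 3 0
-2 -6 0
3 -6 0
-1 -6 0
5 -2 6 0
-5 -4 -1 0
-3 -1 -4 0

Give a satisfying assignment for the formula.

Set x1 = False and propagate.
For the remaining variables, x2 = False, x3 = True, x4 = True, x5 = False, x6 = False, x7 = True works.
Every clause has at least one true literal under this assignment.

x1 = F, x2 = F, x3 = T, x4 = T, x5 = F, x6 = F, x7 = T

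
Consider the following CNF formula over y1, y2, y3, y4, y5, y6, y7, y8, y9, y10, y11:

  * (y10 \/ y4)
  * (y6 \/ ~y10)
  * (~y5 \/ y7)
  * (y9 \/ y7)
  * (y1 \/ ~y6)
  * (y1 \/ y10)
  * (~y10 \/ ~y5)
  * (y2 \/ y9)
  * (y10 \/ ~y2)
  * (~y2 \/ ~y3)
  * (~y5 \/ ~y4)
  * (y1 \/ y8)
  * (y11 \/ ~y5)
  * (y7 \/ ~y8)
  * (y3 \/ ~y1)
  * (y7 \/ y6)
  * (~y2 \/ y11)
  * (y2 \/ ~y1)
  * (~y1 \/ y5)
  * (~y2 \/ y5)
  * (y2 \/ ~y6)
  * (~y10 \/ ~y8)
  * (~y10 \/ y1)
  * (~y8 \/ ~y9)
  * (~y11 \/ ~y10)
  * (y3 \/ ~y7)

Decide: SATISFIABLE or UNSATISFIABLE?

UNSATISFIABLE

y10 = True:
  propagation gives y6=True, y1=True, y5=False; an empty clause results — contradiction.
y10 = False:
  propagation gives y4=True, y1=True, y2=False; an empty clause results — contradiction.
Every branch closes, so no satisfying assignment exists.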